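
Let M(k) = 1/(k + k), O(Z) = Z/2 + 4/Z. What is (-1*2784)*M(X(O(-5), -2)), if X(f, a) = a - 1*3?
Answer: 1392/5 ≈ 278.40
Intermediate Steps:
O(Z) = Z/2 + 4/Z (O(Z) = Z*(½) + 4/Z = Z/2 + 4/Z)
X(f, a) = -3 + a (X(f, a) = a - 3 = -3 + a)
M(k) = 1/(2*k)
(-1*2784)*M(X(O(-5), -2)) = (-1*2784)*(1/(2*(-3 - 2))) = -1392/(-5) = -1392*(-1)/5 = -2784*(-⅒) = 1392/5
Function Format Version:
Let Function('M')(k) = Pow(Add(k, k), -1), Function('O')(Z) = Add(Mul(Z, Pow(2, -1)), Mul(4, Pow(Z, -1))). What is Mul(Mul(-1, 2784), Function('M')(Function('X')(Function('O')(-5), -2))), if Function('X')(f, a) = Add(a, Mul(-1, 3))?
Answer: Rational(1392, 5) ≈ 278.40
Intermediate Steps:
Function('O')(Z) = Add(Mul(Rational(1, 2), Z), Mul(4, Pow(Z, -1))) (Function('O')(Z) = Add(Mul(Z, Rational(1, 2)), Mul(4, Pow(Z, -1))) = Add(Mul(Rational(1, 2), Z), Mul(4, Pow(Z, -1))))
Function('X')(f, a) = Add(-3, a) (Function('X')(f, a) = Add(a, -3) = Add(-3, a))
Function('M')(k) = Mul(Rational(1, 2), Pow(k, -1)) (Function('M')(k) = Pow(Mul(2, k), -1) = Mul(Rational(1, 2), Pow(k, -1)))
Mul(Mul(-1, 2784), Function('M')(Function('X')(Function('O')(-5), -2))) = Mul(Mul(-1, 2784), Mul(Rational(1, 2), Pow(Add(-3, -2), -1))) = Mul(-2784, Mul(Rational(1, 2), Pow(-5, -1))) = Mul(-2784, Mul(Rational(1, 2), Rational(-1, 5))) = Mul(-2784, Rational(-1, 10)) = Rational(1392, 5)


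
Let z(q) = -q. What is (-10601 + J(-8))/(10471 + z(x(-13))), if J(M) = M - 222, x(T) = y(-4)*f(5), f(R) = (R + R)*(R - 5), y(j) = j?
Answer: -10831/10471 ≈ -1.0344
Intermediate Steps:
f(R) = 2*R*(-5 + R) (f(R) = (2*R)*(-5 + R) = 2*R*(-5 + R))
x(T) = 0 (x(T) = -8*5*(-5 + 5) = -8*5*0 = -4*0 = 0)
J(M) = -222 + M
(-10601 + J(-8))/(10471 + z(x(-13))) = (-10601 + (-222 - 8))/(10471 - 1*0) = (-10601 - 230)/(10471 + 0) = -10831/10471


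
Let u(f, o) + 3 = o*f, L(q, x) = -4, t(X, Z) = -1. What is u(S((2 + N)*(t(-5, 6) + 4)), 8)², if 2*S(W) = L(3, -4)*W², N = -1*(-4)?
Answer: 26904969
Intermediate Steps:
N = 4
S(W) = -2*W² (S(W) = (-4*W²)/2 = -2*W²)
u(f, o) = -3 + f*o (u(f, o) = -3 + o*f = -3 + f*o)
u(S((2 + N)*(t(-5, 6) + 4)), 8)² = (-3 - 2*(-1 + 4)²*(2 + 4)²*8)² = (-3 - 2*(6*3)²*8)² = (-3 - 2*18²*8)² = (-3 - 2*324*8)² = (-3 - 648*8)² = (-3 - 5184)² = (-5187)² = 26904969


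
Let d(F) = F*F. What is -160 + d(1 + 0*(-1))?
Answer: -159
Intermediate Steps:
d(F) = F**2
-160 + d(1 + 0*(-1)) = -160 + (1 + 0*(-1))**2 = -160 + (1 + 0)**2 = -160 + 1**2 = -160 + 1 = -159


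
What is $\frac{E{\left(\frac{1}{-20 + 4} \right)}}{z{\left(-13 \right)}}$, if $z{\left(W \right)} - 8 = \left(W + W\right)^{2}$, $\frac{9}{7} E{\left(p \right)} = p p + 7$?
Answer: $\frac{12551}{1575936} \approx 0.0079641$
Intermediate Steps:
$E{\left(p \right)} = \frac{49}{9} + \frac{7 p^{2}}{9}$ ($E{\left(p \right)} = \frac{7 \left(p p + 7\right)}{9} = \frac{7 \left(p^{2} + 7\right)}{9} = \frac{7 \left(7 + p^{2}\right)}{9} = \frac{49}{9} + \frac{7 p^{2}}{9}$)
$z{\left(W \right)} = 8 + 4 W^{2}$ ($z{\left(W \right)} = 8 + \left(W + W\right)^{2} = 8 + \left(2 W\right)^{2} = 8 + 4 W^{2}$)
$\frac{E{\left(\frac{1}{-20 + 4} \right)}}{z{\left(-13 \right)}} = \frac{\frac{49}{9} + \frac{7 \left(\frac{1}{-20 + 4}\right)^{2}}{9}}{8 + 4 \left(-13\right)^{2}} = \frac{\frac{49}{9} + \frac{7 \left(\frac{1}{-16}\right)^{2}}{9}}{8 + 4 \cdot 169} = \frac{\frac{49}{9} + \frac{7 \left(- \frac{1}{16}\right)^{2}}{9}}{8 + 676} = \frac{\frac{49}{9} + \frac{7}{9} \cdot \frac{1}{256}}{684} = \left(\frac{49}{9} + \frac{7}{2304}\right) \frac{1}{684} = \frac{12551}{2304} \cdot \frac{1}{684} = \frac{12551}{1575936}$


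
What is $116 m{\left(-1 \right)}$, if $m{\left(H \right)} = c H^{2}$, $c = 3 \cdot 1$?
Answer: $348$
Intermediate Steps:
$c = 3$
$m{\left(H \right)} = 3 H^{2}$
$116 m{\left(-1 \right)} = 116 \cdot 3 \left(-1\right)^{2} = 116 \cdot 3 \cdot 1 = 116 \cdot 3 = 348$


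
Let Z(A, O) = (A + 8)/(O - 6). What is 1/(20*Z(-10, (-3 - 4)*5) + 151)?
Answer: 41/6231 ≈ 0.0065800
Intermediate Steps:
Z(A, O) = (8 + A)/(-6 + O)
1/(20*Z(-10, (-3 - 4)*5) + 151) = 1/(20*((8 - 10)/(-6 + (-3 - 4)*5)) + 151) = 1/(20*(-2/(-6 - 7*5)) + 151) = 1/(20*(-2/(-6 - 35)) + 151) = 1/(20*(-2/(-41)) + 151) = 1/(20*(-1/41*(-2)) + 151) = 1/(20*(2/41) + 151) = 1/(40/41 + 151) = 1/(6231/41) = 41/6231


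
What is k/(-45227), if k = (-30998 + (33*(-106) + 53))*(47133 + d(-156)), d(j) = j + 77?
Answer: 231525846/6461 ≈ 35834.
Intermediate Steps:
d(j) = 77 + j
k = -1620680922 (k = (-30998 + (33*(-106) + 53))*(47133 + (77 - 156)) = (-30998 + (-3498 + 53))*(47133 - 79) = (-30998 - 3445)*47054 = -34443*47054 = -1620680922)
k/(-45227) = -1620680922/(-45227) = -1620680922*(-1/45227) = 231525846/6461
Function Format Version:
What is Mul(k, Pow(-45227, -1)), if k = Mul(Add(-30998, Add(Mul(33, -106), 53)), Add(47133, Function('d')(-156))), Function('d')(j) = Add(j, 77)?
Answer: Rational(231525846, 6461) ≈ 35834.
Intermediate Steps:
Function('d')(j) = Add(77, j)
k = -1620680922 (k = Mul(Add(-30998, Add(Mul(33, -106), 53)), Add(47133, Add(77, -156))) = Mul(Add(-30998, Add(-3498, 53)), Add(47133, -79)) = Mul(Add(-30998, -3445), 47054) = Mul(-34443, 47054) = -1620680922)
Mul(k, Pow(-45227, -1)) = Mul(-1620680922, Pow(-45227, -1)) = Mul(-1620680922, Rational(-1, 45227)) = Rational(231525846, 6461)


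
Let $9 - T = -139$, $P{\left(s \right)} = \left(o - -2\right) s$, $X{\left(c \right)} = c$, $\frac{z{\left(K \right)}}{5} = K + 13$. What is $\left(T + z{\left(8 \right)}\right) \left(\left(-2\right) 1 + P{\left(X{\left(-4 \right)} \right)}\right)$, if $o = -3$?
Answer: $506$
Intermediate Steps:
$z{\left(K \right)} = 65 + 5 K$ ($z{\left(K \right)} = 5 \left(K + 13\right) = 5 \left(13 + K\right) = 65 + 5 K$)
$P{\left(s \right)} = - s$ ($P{\left(s \right)} = \left(-3 - -2\right) s = \left(-3 + 2\right) s = - s$)
$T = 148$ ($T = 9 - -139 = 9 + 139 = 148$)
$\left(T + z{\left(8 \right)}\right) \left(\left(-2\right) 1 + P{\left(X{\left(-4 \right)} \right)}\right) = \left(148 + \left(65 + 5 \cdot 8\right)\right) \left(\left(-2\right) 1 - -4\right) = \left(148 + \left(65 + 40\right)\right) \left(-2 + 4\right) = \left(148 + 105\right) 2 = 253 \cdot 2 = 506$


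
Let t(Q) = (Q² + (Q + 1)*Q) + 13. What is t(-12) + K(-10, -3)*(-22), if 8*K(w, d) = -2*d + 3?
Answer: 1057/4 ≈ 264.25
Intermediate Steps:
K(w, d) = 3/8 - d/4 (K(w, d) = (-2*d + 3)/8 = (3 - 2*d)/8 = 3/8 - d/4)
t(Q) = 13 + Q² + Q*(1 + Q) (t(Q) = (Q² + (1 + Q)*Q) + 13 = (Q² + Q*(1 + Q)) + 13 = 13 + Q² + Q*(1 + Q))
t(-12) + K(-10, -3)*(-22) = (13 - 12 + 2*(-12)²) + (3/8 - ¼*(-3))*(-22) = (13 - 12 + 2*144) + (3/8 + ¾)*(-22) = (13 - 12 + 288) + (9/8)*(-22) = 289 - 99/4 = 1057/4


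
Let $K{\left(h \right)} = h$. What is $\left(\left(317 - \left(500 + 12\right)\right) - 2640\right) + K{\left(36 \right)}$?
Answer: $-2799$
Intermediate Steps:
$\left(\left(317 - \left(500 + 12\right)\right) - 2640\right) + K{\left(36 \right)} = \left(\left(317 - \left(500 + 12\right)\right) - 2640\right) + 36 = \left(\left(317 - 512\right) - 2640\right) + 36 = \left(-195 - 2640\right) + 36 = -2835 + 36 = -2799$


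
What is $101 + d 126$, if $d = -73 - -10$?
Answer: $-7837$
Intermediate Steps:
$d = -63$ ($d = -73 + 10 = -63$)
$101 + d 126 = 101 - 7938 = -7837$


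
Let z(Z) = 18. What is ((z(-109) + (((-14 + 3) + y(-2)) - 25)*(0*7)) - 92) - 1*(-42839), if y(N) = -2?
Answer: 42765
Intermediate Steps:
((z(-109) + (((-14 + 3) + y(-2)) - 25)*(0*7)) - 92) - 1*(-42839) = ((18 + (((-14 + 3) - 2) - 25)*(0*7)) - 92) - 1*(-42839) = ((18 + ((-11 - 2) - 25)*0) - 92) + 42839 = ((18 + (-13 - 25)*0) - 92) + 42839 = ((18 - 38*0) - 92) + 42839 = ((18 + 0) - 92) + 42839 = (18 - 92) + 42839 = -74 + 42839 = 42765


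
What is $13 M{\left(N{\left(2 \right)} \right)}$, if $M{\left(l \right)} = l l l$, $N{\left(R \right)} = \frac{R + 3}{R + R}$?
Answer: $\frac{1625}{64} \approx 25.391$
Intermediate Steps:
$N{\left(R \right)} = \frac{3 + R}{2 R}$
$M{\left(l \right)} = l^{3}$ ($M{\left(l \right)} = l^{2} l = l^{3}$)
$13 M{\left(N{\left(2 \right)} \right)} = 13 \left(\frac{3 + 2}{2 \cdot 2}\right)^{3} = 13 \left(\frac{1}{2} \cdot \frac{1}{2} \cdot 5\right)^{3} = 13 \left(\frac{5}{4}\right)^{3} = 13 \cdot \frac{125}{64} = \frac{1625}{64}$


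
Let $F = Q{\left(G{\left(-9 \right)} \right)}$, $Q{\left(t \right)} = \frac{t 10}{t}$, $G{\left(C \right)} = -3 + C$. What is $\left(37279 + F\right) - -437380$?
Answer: $474669$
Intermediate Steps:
$Q{\left(t \right)} = 10$ ($Q{\left(t \right)} = \frac{10 t}{t} = 10$)
$F = 10$
$\left(37279 + F\right) - -437380 = \left(37279 + 10\right) - -437380 = 37289 + 437380 = 474669$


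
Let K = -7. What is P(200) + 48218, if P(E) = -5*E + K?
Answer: 47211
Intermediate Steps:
P(E) = -7 - 5*E (P(E) = -5*E - 7 = -7 - 5*E)
P(200) + 48218 = (-7 - 5*200) + 48218 = (-7 - 1000) + 48218 = -1007 + 48218 = 47211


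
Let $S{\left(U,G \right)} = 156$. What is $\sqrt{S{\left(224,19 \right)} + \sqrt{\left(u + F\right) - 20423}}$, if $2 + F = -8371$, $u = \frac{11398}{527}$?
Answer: $\frac{\sqrt{43325724 + 527 i \sqrt{7991477538}}}{527} \approx 13.901 + 6.1015 i$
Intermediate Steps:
$u = \frac{11398}{527}$ ($u = 11398 \cdot \frac{1}{527} = \frac{11398}{527} \approx 21.628$)
$F = -8373$ ($F = -2 - 8371 = -8373$)
$\sqrt{S{\left(224,19 \right)} + \sqrt{\left(u + F\right) - 20423}} = \sqrt{156 + \sqrt{\left(\frac{11398}{527} - 8373\right) - 20423}} = \sqrt{156 + \sqrt{- \frac{4401173}{527} - 20423}} = \sqrt{156 + \sqrt{- \frac{15164094}{527}}} = \sqrt{156 + \frac{i \sqrt{7991477538}}{527}}$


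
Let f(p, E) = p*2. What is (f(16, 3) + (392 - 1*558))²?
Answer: 17956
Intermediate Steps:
f(p, E) = 2*p
(f(16, 3) + (392 - 1*558))² = (2*16 + (392 - 1*558))² = (32 + (392 - 558))² = (32 - 166)² = (-134)² = 17956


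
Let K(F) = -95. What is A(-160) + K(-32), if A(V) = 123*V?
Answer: -19775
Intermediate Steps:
A(-160) + K(-32) = 123*(-160) - 95 = -19680 - 95 = -19775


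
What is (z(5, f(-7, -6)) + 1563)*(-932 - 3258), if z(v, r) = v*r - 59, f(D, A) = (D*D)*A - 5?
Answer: -37710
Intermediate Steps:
f(D, A) = -5 + A*D² (f(D, A) = D²*A - 5 = A*D² - 5 = -5 + A*D²)
z(v, r) = -59 + r*v (z(v, r) = r*v - 59 = -59 + r*v)
(z(5, f(-7, -6)) + 1563)*(-932 - 3258) = ((-59 + (-5 - 6*(-7)²)*5) + 1563)*(-932 - 3258) = ((-59 + (-5 - 6*49)*5) + 1563)*(-4190) = ((-59 + (-5 - 294)*5) + 1563)*(-4190) = ((-59 - 299*5) + 1563)*(-4190) = ((-59 - 1495) + 1563)*(-4190) = (-1554 + 1563)*(-4190) = 9*(-4190) = -37710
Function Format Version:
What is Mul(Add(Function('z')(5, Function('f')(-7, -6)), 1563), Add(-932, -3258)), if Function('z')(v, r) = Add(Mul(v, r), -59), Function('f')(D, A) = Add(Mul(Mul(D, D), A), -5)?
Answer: -37710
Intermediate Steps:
Function('f')(D, A) = Add(-5, Mul(A, Pow(D, 2))) (Function('f')(D, A) = Add(Mul(Pow(D, 2), A), -5) = Add(Mul(A, Pow(D, 2)), -5) = Add(-5, Mul(A, Pow(D, 2))))
Function('z')(v, r) = Add(-59, Mul(r, v)) (Function('z')(v, r) = Add(Mul(r, v), -59) = Add(-59, Mul(r, v)))
Mul(Add(Function('z')(5, Function('f')(-7, -6)), 1563), Add(-932, -3258)) = Mul(Add(Add(-59, Mul(Add(-5, Mul(-6, Pow(-7, 2))), 5)), 1563), Add(-932, -3258)) = Mul(Add(Add(-59, Mul(Add(-5, Mul(-6, 49)), 5)), 1563), -4190) = Mul(Add(Add(-59, Mul(Add(-5, -294), 5)), 1563), -4190) = Mul(Add(Add(-59, Mul(-299, 5)), 1563), -4190) = Mul(Add(Add(-59, -1495), 1563), -4190) = Mul(Add(-1554, 1563), -4190) = Mul(9, -4190) = -37710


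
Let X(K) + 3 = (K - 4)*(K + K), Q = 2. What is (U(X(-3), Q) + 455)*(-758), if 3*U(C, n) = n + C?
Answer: -1065748/3 ≈ -3.5525e+5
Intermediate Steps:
X(K) = -3 + 2*K*(-4 + K) (X(K) = -3 + (K - 4)*(K + K) = -3 + (-4 + K)*(2*K) = -3 + 2*K*(-4 + K))
U(C, n) = C/3 + n/3 (U(C, n) = (n + C)/3 = (C + n)/3 = C/3 + n/3)
(U(X(-3), Q) + 455)*(-758) = (((-3 - 8*(-3) + 2*(-3)²)/3 + (⅓)*2) + 455)*(-758) = (((-3 + 24 + 2*9)/3 + ⅔) + 455)*(-758) = (((-3 + 24 + 18)/3 + ⅔) + 455)*(-758) = (((⅓)*39 + ⅔) + 455)*(-758) = ((13 + ⅔) + 455)*(-758) = (41/3 + 455)*(-758) = (1406/3)*(-758) = -1065748/3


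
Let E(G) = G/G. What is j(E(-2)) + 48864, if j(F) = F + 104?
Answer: 48969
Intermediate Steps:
E(G) = 1
j(F) = 104 + F
j(E(-2)) + 48864 = (104 + 1) + 48864 = 105 + 48864 = 48969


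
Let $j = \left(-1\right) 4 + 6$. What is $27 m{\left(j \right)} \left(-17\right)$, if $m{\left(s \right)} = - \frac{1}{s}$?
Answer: $\frac{459}{2} \approx 229.5$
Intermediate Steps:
$j = 2$ ($j = -4 + 6 = 2$)
$27 m{\left(j \right)} \left(-17\right) = 27 \left(- \frac{1}{2}\right) \left(-17\right) = \left(- \frac{27}{2}\right) \left(-17\right) = \frac{459}{2}$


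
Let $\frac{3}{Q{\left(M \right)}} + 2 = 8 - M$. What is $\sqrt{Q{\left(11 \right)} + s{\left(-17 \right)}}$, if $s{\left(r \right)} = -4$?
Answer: $\frac{i \sqrt{115}}{5} \approx 2.1448 i$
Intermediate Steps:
$Q{\left(M \right)} = \frac{3}{6 - M}$ ($Q{\left(M \right)} = \frac{3}{-2 - \left(-8 + M\right)} = \frac{3}{6 - M}$)
$\sqrt{Q{\left(11 \right)} + s{\left(-17 \right)}} = \sqrt{- \frac{3}{-6 + 11} - 4} = \sqrt{- \frac{3}{5} - 4} = \sqrt{- \frac{23}{5}} = \frac{i \sqrt{115}}{5}$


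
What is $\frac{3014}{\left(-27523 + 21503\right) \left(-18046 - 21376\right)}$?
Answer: $\frac{1507}{118660220} \approx 1.27 \cdot 10^{-5}$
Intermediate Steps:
$\frac{3014}{\left(-27523 + 21503\right) \left(-18046 - 21376\right)} = \frac{3014}{\left(-6020\right) \left(-39422\right)} = \frac{3014}{237320440} = 3014 \cdot \frac{1}{237320440} = \frac{1507}{118660220}$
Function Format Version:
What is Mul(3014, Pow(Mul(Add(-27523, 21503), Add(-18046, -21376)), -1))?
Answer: Rational(1507, 118660220) ≈ 1.2700e-5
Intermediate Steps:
Mul(3014, Pow(Mul(Add(-27523, 21503), Add(-18046, -21376)), -1)) = Mul(3014, Pow(Mul(-6020, -39422), -1)) = Mul(3014, Pow(237320440, -1)) = Mul(3014, Rational(1, 237320440)) = Rational(1507, 118660220)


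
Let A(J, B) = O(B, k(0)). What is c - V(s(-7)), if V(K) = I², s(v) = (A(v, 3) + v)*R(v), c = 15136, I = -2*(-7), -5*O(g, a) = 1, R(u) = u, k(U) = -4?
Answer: 14940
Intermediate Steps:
O(g, a) = -⅕ (O(g, a) = -⅕*1 = -⅕)
A(J, B) = -⅕
I = 14
s(v) = v*(-⅕ + v) (s(v) = (-⅕ + v)*v = v*(-⅕ + v))
V(K) = 196 (V(K) = 14² = 196)
c - V(s(-7)) = 15136 - 1*196 = 15136 - 196 = 14940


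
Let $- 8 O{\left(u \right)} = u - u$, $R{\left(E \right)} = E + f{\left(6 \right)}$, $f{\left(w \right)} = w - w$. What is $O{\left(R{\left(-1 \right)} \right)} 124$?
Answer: $0$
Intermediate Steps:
$f{\left(w \right)} = 0$
$R{\left(E \right)} = E$ ($R{\left(E \right)} = E + 0 = E$)
$O{\left(u \right)} = 0$ ($O{\left(u \right)} = - \frac{u - u}{8} = \left(- \frac{1}{8}\right) 0 = 0$)
$O{\left(R{\left(-1 \right)} \right)} 124 = 0 \cdot 124 = 0$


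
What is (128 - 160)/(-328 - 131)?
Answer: 32/459 ≈ 0.069717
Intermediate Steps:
(128 - 160)/(-328 - 131) = -32/(-459) = -32*(-1/459) = 32/459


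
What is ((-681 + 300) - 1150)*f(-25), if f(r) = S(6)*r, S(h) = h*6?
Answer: 1377900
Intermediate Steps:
S(h) = 6*h
f(r) = 36*r (f(r) = (6*6)*r = 36*r)
((-681 + 300) - 1150)*f(-25) = ((-681 + 300) - 1150)*(36*(-25)) = (-381 - 1150)*(-900) = -1531*(-900) = 1377900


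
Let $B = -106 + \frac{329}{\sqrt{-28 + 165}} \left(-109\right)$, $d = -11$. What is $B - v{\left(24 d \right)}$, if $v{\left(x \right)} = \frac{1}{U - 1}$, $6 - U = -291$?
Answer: $- \frac{31377}{296} - \frac{35861 \sqrt{137}}{137} \approx -3169.8$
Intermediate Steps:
$U = 297$ ($U = 6 - -291 = 6 + 291 = 297$)
$B = -106 - \frac{35861 \sqrt{137}}{137}$ ($B = -106 + \frac{329}{\sqrt{137}} \left(-109\right) = -106 + 329 \frac{\sqrt{137}}{137} \left(-109\right) = -106 + \frac{329 \sqrt{137}}{137} \left(-109\right) = -106 - \frac{35861 \sqrt{137}}{137} \approx -3169.8$)
$v{\left(x \right)} = \frac{1}{296}$ ($v{\left(x \right)} = \frac{1}{297 - 1} = \frac{1}{296}$)
$B - v{\left(24 d \right)} = \left(-106 - \frac{35861 \sqrt{137}}{137}\right) - \frac{1}{296} = - \frac{31377}{296} - \frac{35861 \sqrt{137}}{137}$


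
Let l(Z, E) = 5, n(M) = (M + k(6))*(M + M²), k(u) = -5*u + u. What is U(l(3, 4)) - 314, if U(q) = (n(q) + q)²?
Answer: 318911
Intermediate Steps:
k(u) = -4*u
n(M) = (-24 + M)*(M + M²) (n(M) = (M - 4*6)*(M + M²) = (M - 24)*(M + M²) = (-24 + M)*(M + M²))
U(q) = (q + q*(-24 + q² - 23*q))² (U(q) = (q*(-24 + q² - 23*q) + q)² = (q + q*(-24 + q² - 23*q))²)
U(l(3, 4)) - 314 = 5²*(23 - 1*5² + 23*5)² - 314 = 25*(23 - 1*25 + 115)² - 314 = 25*(23 - 25 + 115)² - 314 = 25*113² - 314 = 25*12769 - 314 = 319225 - 314 = 318911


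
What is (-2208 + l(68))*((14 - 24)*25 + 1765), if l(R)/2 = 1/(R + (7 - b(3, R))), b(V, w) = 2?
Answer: -244190730/73 ≈ -3.3451e+6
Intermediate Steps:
l(R) = 2/(5 + R) (l(R) = 2/(R + (7 - 1*2)) = 2/(R + (7 - 2)) = 2/(R + 5) = 2/(5 + R))
(-2208 + l(68))*((14 - 24)*25 + 1765) = (-2208 + 2/(5 + 68))*((14 - 24)*25 + 1765) = (-2208 + 2/73)*(-10*25 + 1765) = (-2208 + 2*(1/73))*(-250 + 1765) = (-2208 + 2/73)*1515 = -161182/73*1515 = -244190730/73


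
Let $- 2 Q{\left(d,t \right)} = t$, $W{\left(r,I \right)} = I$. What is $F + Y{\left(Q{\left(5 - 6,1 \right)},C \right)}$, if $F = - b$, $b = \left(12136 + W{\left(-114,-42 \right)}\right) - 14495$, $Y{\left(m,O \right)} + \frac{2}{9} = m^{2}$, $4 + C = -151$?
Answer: $\frac{86437}{36} \approx 2401.0$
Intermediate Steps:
$Q{\left(d,t \right)} = - \frac{t}{2}$
$C = -155$ ($C = -4 - 151 = -155$)
$Y{\left(m,O \right)} = - \frac{2}{9} + m^{2}$
$b = -2401$ ($b = \left(12136 - 42\right) - 14495 = 12094 - 14495 = -2401$)
$F = 2401$ ($F = \left(-1\right) \left(-2401\right) = 2401$)
$F + Y{\left(Q{\left(5 - 6,1 \right)},C \right)} = 2401 - \left(\frac{2}{9} - \left(\left(- \frac{1}{2}\right) 1\right)^{2}\right) = 2401 - \left(\frac{2}{9} - \left(- \frac{1}{2}\right)^{2}\right) = 2401 + \left(- \frac{2}{9} + \frac{1}{4}\right) = 2401 + \frac{1}{36} = \frac{86437}{36}$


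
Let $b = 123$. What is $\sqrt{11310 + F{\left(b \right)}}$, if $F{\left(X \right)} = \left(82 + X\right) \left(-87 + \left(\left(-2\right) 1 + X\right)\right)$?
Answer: $2 \sqrt{4570} \approx 135.2$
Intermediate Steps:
$F{\left(X \right)} = \left(-89 + X\right) \left(82 + X\right)$ ($F{\left(X \right)} = \left(82 + X\right) \left(-87 + \left(-2 + X\right)\right) = \left(82 + X\right) \left(-89 + X\right) = \left(-89 + X\right) \left(82 + X\right)$)
$\sqrt{11310 + F{\left(b \right)}} = \sqrt{11310 - \left(8159 - 15129\right)} = \sqrt{11310 - -6970} = \sqrt{11310 + 6970} = \sqrt{18280} = 2 \sqrt{4570}$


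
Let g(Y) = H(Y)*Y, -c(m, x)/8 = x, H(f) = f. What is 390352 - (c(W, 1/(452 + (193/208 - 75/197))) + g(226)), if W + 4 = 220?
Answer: 6291389600956/18543573 ≈ 3.3928e+5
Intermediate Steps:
W = 216 (W = -4 + 220 = 216)
c(m, x) = -8*x
g(Y) = Y**2 (g(Y) = Y*Y = Y**2)
390352 - (c(W, 1/(452 + (193/208 - 75/197))) + g(226)) = 390352 - (-8/(452 + (193/208 - 75/197)) + 226**2) = 390352 - (-8/(452 + (193*(1/208) - 75*1/197)) + 51076) = 390352 - (-8/(452 + (193/208 - 75/197)) + 51076) = 390352 - (-8/(452 + 22421/40976) + 51076) = 390352 - (-8/18543573/40976 + 51076) = 390352 - (-8*40976/18543573 + 51076) = 390352 - (-327808/18543573 + 51076) = 390352 - 1*947131206740/18543573 = 390352 - 947131206740/18543573 = 6291389600956/18543573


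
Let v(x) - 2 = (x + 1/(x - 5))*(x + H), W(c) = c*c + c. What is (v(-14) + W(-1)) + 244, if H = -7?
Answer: 10281/19 ≈ 541.11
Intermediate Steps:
W(c) = c + c**2 (W(c) = c**2 + c = c + c**2)
v(x) = 2 + (-7 + x)*(x + 1/(-5 + x)) (v(x) = 2 + (x + 1/(x - 5))*(x - 7) = 2 + (x + 1/(-5 + x))*(-7 + x) = 2 + (-7 + x)*(x + 1/(-5 + x)))
(v(-14) + W(-1)) + 244 = ((-17 + (-14)**3 - 12*(-14)**2 + 38*(-14))/(-5 - 14) - (1 - 1)) + 244 = ((-17 - 2744 - 12*196 - 532)/(-19) - 1*0) + 244 = (-(-17 - 2744 - 2352 - 532)/19 + 0) + 244 = (-1/19*(-5645) + 0) + 244 = (5645/19 + 0) + 244 = 5645/19 + 244 = 10281/19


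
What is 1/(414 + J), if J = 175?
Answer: 1/589 ≈ 0.0016978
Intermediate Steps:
1/(414 + J) = 1/(414 + 175) = 1/589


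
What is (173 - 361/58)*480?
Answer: 2321520/29 ≈ 80052.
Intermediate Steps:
(173 - 361/58)*480 = (9673/58)*480 = 2321520/29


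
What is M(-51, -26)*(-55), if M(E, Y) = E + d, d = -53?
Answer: 5720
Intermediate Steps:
M(E, Y) = -53 + E (M(E, Y) = E - 53 = -53 + E)
M(-51, -26)*(-55) = (-53 - 51)*(-55) = -104*(-55) = 5720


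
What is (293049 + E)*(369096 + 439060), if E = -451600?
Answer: -128133941956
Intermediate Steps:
(293049 + E)*(369096 + 439060) = (293049 - 451600)*(369096 + 439060) = -158551*808156 = -128133941956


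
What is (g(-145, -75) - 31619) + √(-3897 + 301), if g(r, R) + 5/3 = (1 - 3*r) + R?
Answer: -93779/3 + 2*I*√899 ≈ -31260.0 + 59.967*I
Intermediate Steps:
g(r, R) = -⅔ + R - 3*r (g(r, R) = -5/3 + ((1 - 3*r) + R) = -5/3 + (1 + R - 3*r) = -⅔ + R - 3*r)
(g(-145, -75) - 31619) + √(-3897 + 301) = ((-⅔ - 75 - 3*(-145)) - 31619) + √(-3897 + 301) = ((-⅔ - 75 + 435) - 31619) + √(-3596) = (1078/3 - 31619) + 2*I*√899 = -93779/3 + 2*I*√899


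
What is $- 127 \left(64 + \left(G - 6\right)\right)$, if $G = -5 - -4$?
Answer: $-7239$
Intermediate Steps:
$G = -1$ ($G = -5 + 4 = -1$)
$- 127 \left(64 + \left(G - 6\right)\right) = - 127 \left(64 - 7\right) = \left(-127\right) 57 = -7239$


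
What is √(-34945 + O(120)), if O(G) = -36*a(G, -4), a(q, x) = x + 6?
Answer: 19*I*√97 ≈ 187.13*I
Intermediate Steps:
a(q, x) = 6 + x
O(G) = -72 (O(G) = -36*(6 - 4) = -36*2 = -72)
√(-34945 + O(120)) = √(-34945 - 72) = √(-35017) = 19*I*√97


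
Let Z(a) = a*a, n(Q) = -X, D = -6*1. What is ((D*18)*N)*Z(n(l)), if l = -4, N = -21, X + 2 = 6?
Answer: 36288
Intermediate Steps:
X = 4 (X = -2 + 6 = 4)
D = -6
n(Q) = -4 (n(Q) = -1*4 = -4)
Z(a) = a**2
((D*18)*N)*Z(n(l)) = (-6*18*(-21))*(-4)**2 = -108*(-21)*16 = 2268*16 = 36288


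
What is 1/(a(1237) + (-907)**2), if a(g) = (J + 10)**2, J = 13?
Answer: 1/823178 ≈ 1.2148e-6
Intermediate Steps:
a(g) = 529 (a(g) = (13 + 10)**2 = 23**2 = 529)
1/(a(1237) + (-907)**2) = 1/(529 + (-907)**2) = 1/(529 + 822649) = 1/823178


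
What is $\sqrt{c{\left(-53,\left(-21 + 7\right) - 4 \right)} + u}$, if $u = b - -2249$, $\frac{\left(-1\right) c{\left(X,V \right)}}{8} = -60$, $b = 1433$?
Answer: $\sqrt{4162} \approx 64.514$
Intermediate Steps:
$c{\left(X,V \right)} = 480$ ($c{\left(X,V \right)} = \left(-8\right) \left(-60\right) = 480$)
$u = 3682$ ($u = 1433 - -2249 = 1433 + 2249 = 3682$)
$\sqrt{c{\left(-53,\left(-21 + 7\right) - 4 \right)} + u} = \sqrt{480 + 3682} = \sqrt{4162}$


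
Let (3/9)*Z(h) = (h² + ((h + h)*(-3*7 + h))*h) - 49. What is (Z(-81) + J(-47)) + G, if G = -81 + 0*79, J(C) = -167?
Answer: -3996044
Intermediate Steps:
G = -81 (G = -81 + 0 = -81)
Z(h) = -147 + 3*h² + 6*h²*(-21 + h) (Z(h) = 3*((h² + ((h + h)*(-3*7 + h))*h) - 49) = 3*((h² + ((2*h)*(-21 + h))*h) - 49) = 3*((h² + (2*h*(-21 + h))*h) - 49) = 3*((h² + 2*h²*(-21 + h)) - 49) = 3*(-49 + h² + 2*h²*(-21 + h)) = -147 + 3*h² + 6*h²*(-21 + h))
(Z(-81) + J(-47)) + G = ((-147 - 123*(-81)² + 6*(-81)³) - 167) - 81 = ((-147 - 123*6561 + 6*(-531441)) - 167) - 81 = ((-147 - 807003 - 3188646) - 167) - 81 = (-3995796 - 167) - 81 = -3995963 - 81 = -3996044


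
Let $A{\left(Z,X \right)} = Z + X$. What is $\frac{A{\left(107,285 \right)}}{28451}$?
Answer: $\frac{392}{28451} \approx 0.013778$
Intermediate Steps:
$A{\left(Z,X \right)} = X + Z$
$\frac{A{\left(107,285 \right)}}{28451} = \frac{285 + 107}{28451} = 392 \cdot \frac{1}{28451} = \frac{392}{28451}$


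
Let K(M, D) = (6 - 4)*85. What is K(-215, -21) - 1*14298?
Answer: -14128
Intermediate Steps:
K(M, D) = 170 (K(M, D) = 2*85 = 170)
K(-215, -21) - 1*14298 = 170 - 1*14298 = 170 - 14298 = -14128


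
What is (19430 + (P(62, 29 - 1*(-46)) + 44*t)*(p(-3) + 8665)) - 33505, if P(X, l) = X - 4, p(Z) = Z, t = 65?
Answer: 25261641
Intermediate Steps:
P(X, l) = -4 + X
(19430 + (P(62, 29 - 1*(-46)) + 44*t)*(p(-3) + 8665)) - 33505 = (19430 + ((-4 + 62) + 44*65)*(-3 + 8665)) - 33505 = (19430 + (58 + 2860)*8662) - 33505 = (19430 + 2918*8662) - 33505 = (19430 + 25275716) - 33505 = 25295146 - 33505 = 25261641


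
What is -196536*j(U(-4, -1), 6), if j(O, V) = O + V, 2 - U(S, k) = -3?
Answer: -2161896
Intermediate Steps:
U(S, k) = 5 (U(S, k) = 2 - 1*(-3) = 2 + 3 = 5)
-196536*j(U(-4, -1), 6) = -196536*(5 + 6) = -196536*11 = -2161896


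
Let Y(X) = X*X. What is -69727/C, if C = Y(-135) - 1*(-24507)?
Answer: -69727/42732 ≈ -1.6317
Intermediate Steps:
Y(X) = X²
C = 42732 (C = (-135)² - 1*(-24507) = 18225 + 24507 = 42732)
-69727/C = -69727/42732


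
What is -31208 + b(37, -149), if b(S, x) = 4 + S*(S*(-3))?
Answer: -35311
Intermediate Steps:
b(S, x) = 4 - 3*S² (b(S, x) = 4 + S*(-3*S) = 4 - 3*S²)
-31208 + b(37, -149) = -31208 + (4 - 3*37²) = -31208 + (4 - 3*1369) = -31208 + (4 - 4107) = -31208 - 4103 = -35311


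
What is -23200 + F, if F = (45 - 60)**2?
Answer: -22975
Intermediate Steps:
F = 225 (F = (-15)**2 = 225)
-23200 + F = -23200 + 225 = -22975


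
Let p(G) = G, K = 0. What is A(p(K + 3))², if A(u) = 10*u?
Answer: 900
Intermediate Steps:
A(p(K + 3))² = (10*(0 + 3))² = (10*3)² = 30² = 900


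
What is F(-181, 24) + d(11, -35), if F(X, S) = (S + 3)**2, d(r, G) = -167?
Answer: 562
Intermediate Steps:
F(X, S) = (3 + S)**2
F(-181, 24) + d(11, -35) = (3 + 24)**2 - 167 = 27**2 - 167 = 729 - 167 = 562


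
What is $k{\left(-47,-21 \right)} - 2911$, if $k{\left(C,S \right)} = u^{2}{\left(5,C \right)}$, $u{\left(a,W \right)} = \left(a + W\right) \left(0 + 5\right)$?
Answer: $41189$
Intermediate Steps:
$u{\left(a,W \right)} = 5 W + 5 a$ ($u{\left(a,W \right)} = \left(W + a\right) 5 = 5 W + 5 a$)
$k{\left(C,S \right)} = \left(25 + 5 C\right)^{2}$ ($k{\left(C,S \right)} = \left(5 C + 5 \cdot 5\right)^{2} = \left(5 C + 25\right)^{2} = \left(25 + 5 C\right)^{2}$)
$k{\left(-47,-21 \right)} - 2911 = 25 \left(5 - 47\right)^{2} - 2911 = 25 \left(-42\right)^{2} - 2911 = 25 \cdot 1764 - 2911 = 44100 - 2911 = 41189$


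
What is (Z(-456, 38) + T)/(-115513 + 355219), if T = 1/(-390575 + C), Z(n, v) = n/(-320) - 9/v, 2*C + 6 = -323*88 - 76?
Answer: 91389731/18437543107920 ≈ 4.9567e-6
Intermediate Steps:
C = -14253 (C = -3 + (-323*88 - 76)/2 = -3 + (-28424 - 76)/2 = -3 + (1/2)*(-28500) = -3 - 14250 = -14253)
Z(n, v) = -9/v - n/320 (Z(n, v) = n*(-1/320) - 9/v = -n/320 - 9/v = -9/v - n/320)
T = -1/404828 (T = 1/(-390575 - 14253) = 1/(-404828) = -1/404828 ≈ -2.4702e-6)
(Z(-456, 38) + T)/(-115513 + 355219) = ((-9/38 - 1/320*(-456)) - 1/404828)/(-115513 + 355219) = ((-9*1/38 + 57/40) - 1/404828)/239706 = ((-9/38 + 57/40) - 1/404828)*(1/239706) = (903/760 - 1/404828)*(1/239706) = (91389731/76917320)*(1/239706) = 91389731/18437543107920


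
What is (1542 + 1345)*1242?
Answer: 3585654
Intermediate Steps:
(1542 + 1345)*1242 = 2887*1242 = 3585654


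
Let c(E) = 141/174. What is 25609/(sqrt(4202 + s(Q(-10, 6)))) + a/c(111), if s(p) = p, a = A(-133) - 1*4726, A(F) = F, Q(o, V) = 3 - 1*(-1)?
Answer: -281822/47 + 25609*sqrt(4206)/4206 ≈ -5601.3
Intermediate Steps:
Q(o, V) = 4 (Q(o, V) = 3 + 1 = 4)
a = -4859 (a = -133 - 1*4726 = -133 - 4726 = -4859)
c(E) = 47/58 (c(E) = 141*(1/174) = 47/58)
25609/(sqrt(4202 + s(Q(-10, 6)))) + a/c(111) = 25609/(sqrt(4202 + 4)) - 4859/47/58 = 25609/(sqrt(4206)) - 4859*58/47 = 25609*(sqrt(4206)/4206) - 281822/47 = 25609*sqrt(4206)/4206 - 281822/47 = -281822/47 + 25609*sqrt(4206)/4206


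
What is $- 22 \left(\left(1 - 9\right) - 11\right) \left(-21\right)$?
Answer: $-8778$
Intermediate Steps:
$- 22 \left(\left(1 - 9\right) - 11\right) \left(-21\right) = - 22 \left(-8 - 11\right) \left(-21\right) = \left(-22\right) \left(-19\right) \left(-21\right) = 418 \left(-21\right) = -8778$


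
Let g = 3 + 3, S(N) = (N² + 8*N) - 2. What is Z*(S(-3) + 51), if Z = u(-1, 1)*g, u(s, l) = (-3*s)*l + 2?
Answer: 1020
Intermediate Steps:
S(N) = -2 + N² + 8*N
u(s, l) = 2 - 3*l*s (u(s, l) = -3*l*s + 2 = 2 - 3*l*s)
g = 6
Z = 30 (Z = (2 - 3*1*(-1))*6 = (2 + 3)*6 = 5*6 = 30)
Z*(S(-3) + 51) = 30*((-2 + (-3)² + 8*(-3)) + 51) = 30*((-2 + 9 - 24) + 51) = 30*(-17 + 51) = 30*34 = 1020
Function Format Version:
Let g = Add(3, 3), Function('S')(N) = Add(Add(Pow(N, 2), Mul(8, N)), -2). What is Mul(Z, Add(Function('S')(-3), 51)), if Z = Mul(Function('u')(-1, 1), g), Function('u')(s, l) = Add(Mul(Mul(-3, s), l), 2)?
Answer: 1020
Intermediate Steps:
Function('S')(N) = Add(-2, Pow(N, 2), Mul(8, N))
Function('u')(s, l) = Add(2, Mul(-3, l, s)) (Function('u')(s, l) = Add(Mul(-3, l, s), 2) = Add(2, Mul(-3, l, s)))
g = 6
Z = 30 (Z = Mul(Add(2, Mul(-3, 1, -1)), 6) = Mul(Add(2, 3), 6) = Mul(5, 6) = 30)
Mul(Z, Add(Function('S')(-3), 51)) = Mul(30, Add(Add(-2, Pow(-3, 2), Mul(8, -3)), 51)) = Mul(30, Add(Add(-2, 9, -24), 51)) = Mul(30, Add(-17, 51)) = Mul(30, 34) = 1020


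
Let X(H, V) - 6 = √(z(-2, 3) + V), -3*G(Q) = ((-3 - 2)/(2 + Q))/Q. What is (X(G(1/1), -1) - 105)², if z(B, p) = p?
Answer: (99 - √2)² ≈ 9523.0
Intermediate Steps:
G(Q) = 5/(3*Q*(2 + Q)) (G(Q) = -(-3 - 2)/(2 + Q)/(3*Q) = -(-5/(2 + Q))/(3*Q) = -(-5)/(3*Q*(2 + Q)) = 5/(3*Q*(2 + Q)))
X(H, V) = 6 + √(3 + V)
(X(G(1/1), -1) - 105)² = ((6 + √(3 - 1)) - 105)² = ((6 + √2) - 105)² = (-99 + √2)²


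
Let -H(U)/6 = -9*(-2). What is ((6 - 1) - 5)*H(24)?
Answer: 0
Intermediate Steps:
H(U) = -108 (H(U) = -(-18)*3*(-2) = -(-18)*(-6) = -6*18 = -108)
((6 - 1) - 5)*H(24) = ((6 - 1) - 5)*(-108) = (5 - 5)*(-108) = 0*(-108) = 0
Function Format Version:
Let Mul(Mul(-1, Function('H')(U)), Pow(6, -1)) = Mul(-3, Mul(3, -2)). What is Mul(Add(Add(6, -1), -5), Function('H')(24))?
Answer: 0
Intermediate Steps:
Function('H')(U) = -108 (Function('H')(U) = Mul(-6, Mul(-3, Mul(3, -2))) = Mul(-6, Mul(-3, -6)) = Mul(-6, 18) = -108)
Mul(Add(Add(6, -1), -5), Function('H')(24)) = Mul(Add(Add(6, -1), -5), -108) = Mul(Add(5, -5), -108) = Mul(0, -108) = 0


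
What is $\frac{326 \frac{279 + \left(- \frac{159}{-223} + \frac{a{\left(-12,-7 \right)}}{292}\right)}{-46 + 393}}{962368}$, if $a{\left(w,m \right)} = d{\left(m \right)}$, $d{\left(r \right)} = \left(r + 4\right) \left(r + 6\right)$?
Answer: $\frac{2968957143}{10872473738368} \approx 0.00027307$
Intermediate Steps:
$d{\left(r \right)} = \left(4 + r\right) \left(6 + r\right)$
$a{\left(w,m \right)} = 24 + m^{2} + 10 m$
$\frac{326 \frac{279 + \left(- \frac{159}{-223} + \frac{a{\left(-12,-7 \right)}}{292}\right)}{-46 + 393}}{962368} = \frac{326 \frac{279 + \left(- \frac{159}{-223} + \frac{24 + \left(-7\right)^{2} + 10 \left(-7\right)}{292}\right)}{-46 + 393}}{962368} = 326 \frac{279 + \left(\left(-159\right) \left(- \frac{1}{223}\right) + \left(24 + 49 - 70\right) \frac{1}{292}\right)}{347} \cdot \frac{1}{962368} = 326 \left(279 + \left(\frac{159}{223} + 3 \cdot \frac{1}{292}\right)\right) \frac{1}{347} \cdot \frac{1}{962368} = 326 \left(279 + \left(\frac{159}{223} + \frac{3}{292}\right)\right) \frac{1}{347} \cdot \frac{1}{962368} = 326 \left(279 + \frac{47097}{65116}\right) \frac{1}{347} \cdot \frac{1}{962368} = 326 \cdot \frac{18214461}{65116} \cdot \frac{1}{347} \cdot \frac{1}{962368} = 326 \cdot \frac{18214461}{22595252} \cdot \frac{1}{962368} = \frac{2968957143}{11297626} \cdot \frac{1}{962368} = \frac{2968957143}{10872473738368}$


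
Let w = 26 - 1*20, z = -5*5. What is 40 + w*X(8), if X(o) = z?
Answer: -110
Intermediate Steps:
z = -25
X(o) = -25
w = 6 (w = 26 - 20 = 6)
40 + w*X(8) = 40 + 6*(-25) = 40 - 150 = -110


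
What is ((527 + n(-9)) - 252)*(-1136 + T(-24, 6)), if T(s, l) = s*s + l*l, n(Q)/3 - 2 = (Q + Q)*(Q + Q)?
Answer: -656572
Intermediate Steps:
n(Q) = 6 + 12*Q² (n(Q) = 6 + 3*((Q + Q)*(Q + Q)) = 6 + 3*((2*Q)*(2*Q)) = 6 + 3*(4*Q²) = 6 + 12*Q²)
T(s, l) = l² + s² (T(s, l) = s² + l² = l² + s²)
((527 + n(-9)) - 252)*(-1136 + T(-24, 6)) = ((527 + (6 + 12*(-9)²)) - 252)*(-1136 + (6² + (-24)²)) = ((527 + (6 + 12*81)) - 252)*(-1136 + (36 + 576)) = ((527 + (6 + 972)) - 252)*(-1136 + 612) = ((527 + 978) - 252)*(-524) = (1505 - 252)*(-524) = 1253*(-524) = -656572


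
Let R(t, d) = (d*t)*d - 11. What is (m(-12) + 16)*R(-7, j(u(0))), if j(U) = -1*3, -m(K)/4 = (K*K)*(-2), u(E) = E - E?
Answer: -86432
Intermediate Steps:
u(E) = 0
m(K) = 8*K**2 (m(K) = -4*K*K*(-2) = -4*K**2*(-2) = -(-8)*K**2 = 8*K**2)
j(U) = -3
R(t, d) = -11 + t*d**2 (R(t, d) = t*d**2 - 11 = -11 + t*d**2)
(m(-12) + 16)*R(-7, j(u(0))) = (8*(-12)**2 + 16)*(-11 - 7*(-3)**2) = (8*144 + 16)*(-11 - 7*9) = (1152 + 16)*(-11 - 63) = 1168*(-74) = -86432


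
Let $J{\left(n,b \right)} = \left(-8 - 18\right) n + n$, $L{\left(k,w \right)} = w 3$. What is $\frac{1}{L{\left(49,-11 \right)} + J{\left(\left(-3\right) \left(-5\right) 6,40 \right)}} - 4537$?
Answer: $- \frac{10357972}{2283} \approx -4537.0$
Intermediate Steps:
$L{\left(k,w \right)} = 3 w$
$J{\left(n,b \right)} = - 25 n$ ($J{\left(n,b \right)} = - 26 n + n = - 25 n$)
$\frac{1}{L{\left(49,-11 \right)} + J{\left(\left(-3\right) \left(-5\right) 6,40 \right)}} - 4537 = \frac{1}{3 \left(-11\right) - 25 \left(-3\right) \left(-5\right) 6} - 4537 = \frac{1}{-33 - 25 \cdot 15 \cdot 6} - 4537 = \frac{1}{-33 - 2250} - 4537 = \frac{1}{-2283} - 4537 = - \frac{1}{2283} - 4537 = - \frac{10357972}{2283}$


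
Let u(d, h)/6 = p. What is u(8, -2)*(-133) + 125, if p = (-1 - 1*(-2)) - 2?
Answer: 923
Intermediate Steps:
p = -1 (p = (-1 + 2) - 2 = 1 - 2 = -1)
u(d, h) = -6 (u(d, h) = 6*(-1) = -6)
u(8, -2)*(-133) + 125 = -6*(-133) + 125 = 798 + 125 = 923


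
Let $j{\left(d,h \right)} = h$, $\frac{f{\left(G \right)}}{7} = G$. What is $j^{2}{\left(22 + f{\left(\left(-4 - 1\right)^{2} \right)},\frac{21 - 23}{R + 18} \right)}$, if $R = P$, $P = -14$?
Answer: $\frac{1}{4} \approx 0.25$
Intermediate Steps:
$f{\left(G \right)} = 7 G$
$R = -14$
$j^{2}{\left(22 + f{\left(\left(-4 - 1\right)^{2} \right)},\frac{21 - 23}{R + 18} \right)} = \left(\frac{21 - 23}{-14 + 18}\right)^{2} = \left(- \frac{2}{4}\right)^{2} = \left(\left(-2\right) \frac{1}{4}\right)^{2} = \left(- \frac{1}{2}\right)^{2} = \frac{1}{4}$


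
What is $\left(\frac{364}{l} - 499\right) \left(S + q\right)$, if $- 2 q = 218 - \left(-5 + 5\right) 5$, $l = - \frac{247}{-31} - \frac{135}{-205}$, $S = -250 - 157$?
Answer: $\frac{646082568}{2741} \approx 2.3571 \cdot 10^{5}$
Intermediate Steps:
$S = -407$
$l = \frac{10964}{1271}$ ($l = \left(-247\right) \left(- \frac{1}{31}\right) - - \frac{27}{41} = \frac{247}{31} + \frac{27}{41} = \frac{10964}{1271} \approx 8.6263$)
$q = -109$ ($q = - \frac{218 - \left(-5 + 5\right) 5}{2} = - \frac{218 - 0 \cdot 5}{2} = - \frac{218 - 0}{2} = - \frac{218 + 0}{2} = \left(- \frac{1}{2}\right) 218 = -109$)
$\left(\frac{364}{l} - 499\right) \left(S + q\right) = \left(\frac{364}{\frac{10964}{1271}} - 499\right) \left(-407 - 109\right) = \left(364 \cdot \frac{1271}{10964} - 499\right) \left(-516\right) = \left(\frac{115661}{2741} - 499\right) \left(-516\right) = \left(- \frac{1252098}{2741}\right) \left(-516\right) = \frac{646082568}{2741}$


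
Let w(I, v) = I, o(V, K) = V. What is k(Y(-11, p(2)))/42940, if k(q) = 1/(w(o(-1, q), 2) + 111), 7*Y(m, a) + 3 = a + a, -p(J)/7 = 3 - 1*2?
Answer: 1/4723400 ≈ 2.1171e-7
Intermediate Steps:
p(J) = -7 (p(J) = -7*(3 - 1*2) = -7*(3 - 2) = -7*1 = -7)
Y(m, a) = -3/7 + 2*a/7 (Y(m, a) = -3/7 + (a + a)/7 = -3/7 + (2*a)/7 = -3/7 + 2*a/7)
k(q) = 1/110 (k(q) = 1/(-1 + 111) = 1/110)
k(Y(-11, p(2)))/42940 = (1/110)/42940 = (1/110)*(1/42940) = 1/4723400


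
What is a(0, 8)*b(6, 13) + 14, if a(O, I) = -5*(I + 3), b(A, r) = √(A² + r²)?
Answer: 14 - 55*√205 ≈ -773.48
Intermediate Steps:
a(O, I) = -15 - 5*I (a(O, I) = -5*(3 + I) = -15 - 5*I)
a(0, 8)*b(6, 13) + 14 = (-15 - 5*8)*√(6² + 13²) + 14 = (-15 - 40)*√(36 + 169) + 14 = -55*√205 + 14 = 14 - 55*√205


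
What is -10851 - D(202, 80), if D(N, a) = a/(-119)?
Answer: -1291189/119 ≈ -10850.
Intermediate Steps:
D(N, a) = -a/119 (D(N, a) = a*(-1/119) = -a/119)
-10851 - D(202, 80) = -10851 - (-1)*80/119 = -10851 - 1*(-80/119) = -10851 + 80/119 = -1291189/119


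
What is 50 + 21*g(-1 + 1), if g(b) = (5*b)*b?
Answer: 50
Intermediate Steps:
g(b) = 5*b**2
50 + 21*g(-1 + 1) = 50 + 21*(5*(-1 + 1)**2) = 50 + 21*(5*0**2) = 50 + 21*(5*0) = 50 + 21*0 = 50 + 0 = 50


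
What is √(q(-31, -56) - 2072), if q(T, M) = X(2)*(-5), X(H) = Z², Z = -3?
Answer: I*√2117 ≈ 46.011*I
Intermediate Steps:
X(H) = 9 (X(H) = (-3)² = 9)
q(T, M) = -45 (q(T, M) = 9*(-5) = -45)
√(q(-31, -56) - 2072) = √(-45 - 2072) = √(-2117) = I*√2117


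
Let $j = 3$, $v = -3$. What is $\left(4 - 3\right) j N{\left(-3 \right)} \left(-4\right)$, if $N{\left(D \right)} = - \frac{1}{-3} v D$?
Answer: $-36$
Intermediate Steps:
$N{\left(D \right)} = - D$ ($N{\left(D \right)} = - \frac{1}{-3} \left(-3\right) D = \left(-1\right) \left(- \frac{1}{3}\right) \left(-3\right) D = \frac{1}{3} \left(-3\right) D = - D$)
$\left(4 - 3\right) j N{\left(-3 \right)} \left(-4\right) = \left(4 - 3\right) 3 \left(\left(-1\right) \left(-3\right)\right) \left(-4\right) = 1 \cdot 3 \cdot 3 \left(-4\right) = 3 \cdot 3 \left(-4\right) = 9 \left(-4\right) = -36$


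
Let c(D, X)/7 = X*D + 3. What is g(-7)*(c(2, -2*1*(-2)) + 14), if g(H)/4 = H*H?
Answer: 17836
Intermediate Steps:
c(D, X) = 21 + 7*D*X (c(D, X) = 7*(X*D + 3) = 7*(D*X + 3) = 7*(3 + D*X) = 21 + 7*D*X)
g(H) = 4*H**2 (g(H) = 4*(H*H) = 4*H**2)
g(-7)*(c(2, -2*1*(-2)) + 14) = (4*(-7)**2)*((21 + 7*2*(-2*1*(-2))) + 14) = (4*49)*((21 + 7*2*(-2*(-2))) + 14) = 196*((21 + 7*2*4) + 14) = 196*((21 + 56) + 14) = 196*(77 + 14) = 196*91 = 17836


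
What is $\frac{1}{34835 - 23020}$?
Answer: $\frac{1}{11815} \approx 8.4638 \cdot 10^{-5}$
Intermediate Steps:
$\frac{1}{34835 - 23020} = \frac{1}{11815}$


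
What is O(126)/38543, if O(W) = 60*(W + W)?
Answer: 15120/38543 ≈ 0.39229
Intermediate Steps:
O(W) = 120*W (O(W) = 60*(2*W) = 120*W)
O(126)/38543 = (120*126)/38543 = 15120*(1/38543) = 15120/38543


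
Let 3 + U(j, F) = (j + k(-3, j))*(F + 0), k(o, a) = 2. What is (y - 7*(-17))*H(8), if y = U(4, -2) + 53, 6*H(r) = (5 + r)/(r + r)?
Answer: 2041/96 ≈ 21.260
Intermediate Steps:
H(r) = (5 + r)/(12*r) (H(r) = ((5 + r)/(r + r))/6 = ((5 + r)/((2*r)))/6 = ((5 + r)*(1/(2*r)))/6 = ((5 + r)/(2*r))/6 = (5 + r)/(12*r))
U(j, F) = -3 + F*(2 + j) (U(j, F) = -3 + (j + 2)*(F + 0) = -3 + (2 + j)*F = -3 + F*(2 + j))
y = 38 (y = (-3 + 2*(-2) - 2*4) + 53 = (-3 - 4 - 8) + 53 = -15 + 53 = 38)
(y - 7*(-17))*H(8) = (38 - 7*(-17))*((1/12)*(5 + 8)/8) = (38 + 119)*((1/12)*(⅛)*13) = 157*(13/96) = 2041/96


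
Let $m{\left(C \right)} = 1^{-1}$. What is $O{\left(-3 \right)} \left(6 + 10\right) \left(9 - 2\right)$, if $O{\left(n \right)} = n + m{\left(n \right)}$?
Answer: $-224$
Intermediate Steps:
$m{\left(C \right)} = 1$
$O{\left(n \right)} = 1 + n$ ($O{\left(n \right)} = n + 1 = 1 + n$)
$O{\left(-3 \right)} \left(6 + 10\right) \left(9 - 2\right) = \left(1 - 3\right) \left(6 + 10\right) \left(9 - 2\right) = - 2 \cdot 16 \cdot 7 = \left(-2\right) 112 = -224$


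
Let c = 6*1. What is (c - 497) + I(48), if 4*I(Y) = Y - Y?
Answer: -491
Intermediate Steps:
I(Y) = 0 (I(Y) = (Y - Y)/4 = (1/4)*0 = 0)
c = 6
(c - 497) + I(48) = (6 - 497) + 0 = -491 + 0 = -491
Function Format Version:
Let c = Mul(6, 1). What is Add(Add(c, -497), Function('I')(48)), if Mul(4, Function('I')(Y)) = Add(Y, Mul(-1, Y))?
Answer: -491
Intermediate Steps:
Function('I')(Y) = 0 (Function('I')(Y) = Mul(Rational(1, 4), Add(Y, Mul(-1, Y))) = Mul(Rational(1, 4), 0) = 0)
c = 6
Add(Add(c, -497), Function('I')(48)) = Add(Add(6, -497), 0) = Add(-491, 0) = -491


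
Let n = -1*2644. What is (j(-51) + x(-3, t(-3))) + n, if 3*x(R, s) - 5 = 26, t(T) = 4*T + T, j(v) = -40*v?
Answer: -1781/3 ≈ -593.67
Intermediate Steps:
t(T) = 5*T
n = -2644
x(R, s) = 31/3 (x(R, s) = 5/3 + (1/3)*26 = 5/3 + 26/3 = 31/3)
(j(-51) + x(-3, t(-3))) + n = (-40*(-51) + 31/3) - 2644 = (2040 + 31/3) - 2644 = 6151/3 - 2644 = -1781/3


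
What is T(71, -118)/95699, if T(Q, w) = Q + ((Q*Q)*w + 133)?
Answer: -594634/95699 ≈ -6.2136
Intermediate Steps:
T(Q, w) = 133 + Q + w*Q² (T(Q, w) = Q + (Q²*w + 133) = Q + (w*Q² + 133) = Q + (133 + w*Q²) = 133 + Q + w*Q²)
T(71, -118)/95699 = (133 + 71 - 118*71²)/95699 = (133 + 71 - 118*5041)*(1/95699) = (133 + 71 - 594838)*(1/95699) = -594634*1/95699 = -594634/95699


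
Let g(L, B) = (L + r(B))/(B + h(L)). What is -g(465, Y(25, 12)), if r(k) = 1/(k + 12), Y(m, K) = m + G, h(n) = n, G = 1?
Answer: -17671/18658 ≈ -0.94710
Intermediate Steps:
Y(m, K) = 1 + m (Y(m, K) = m + 1 = 1 + m)
r(k) = 1/(12 + k)
g(L, B) = (L + 1/(12 + B))/(B + L)
-g(465, Y(25, 12)) = -(1 + 465*(12 + (1 + 25)))/((12 + (1 + 25))*((1 + 25) + 465)) = -(1 + 465*(12 + 26))/((12 + 26)*(26 + 465)) = -(1 + 465*38)/(38*491) = -(1 + 17670)/(38*491) = -17671/(38*491) = -1*17671/18658 = -17671/18658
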